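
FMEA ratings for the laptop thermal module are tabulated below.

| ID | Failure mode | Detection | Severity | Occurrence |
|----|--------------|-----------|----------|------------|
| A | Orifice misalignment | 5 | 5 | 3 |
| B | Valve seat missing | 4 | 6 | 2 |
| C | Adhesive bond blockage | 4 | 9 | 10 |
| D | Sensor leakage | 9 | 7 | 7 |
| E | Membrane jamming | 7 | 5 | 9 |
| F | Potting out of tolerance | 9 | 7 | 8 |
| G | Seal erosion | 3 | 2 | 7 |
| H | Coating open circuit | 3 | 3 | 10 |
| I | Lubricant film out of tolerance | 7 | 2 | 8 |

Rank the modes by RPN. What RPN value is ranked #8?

48

RPN = Severity × Occurrence × Detection:
  A: 5 × 3 × 5 = 75
  B: 6 × 2 × 4 = 48
  C: 9 × 10 × 4 = 360
  D: 7 × 7 × 9 = 441
  E: 5 × 9 × 7 = 315
  F: 7 × 8 × 9 = 504
  G: 2 × 7 × 3 = 42
  H: 3 × 10 × 3 = 90
  I: 2 × 8 × 7 = 112
Sorted descending: 504, 441, 360, 315, 112, 90, 75, 48, 42.
The eighth-highest RPN is 48 (B).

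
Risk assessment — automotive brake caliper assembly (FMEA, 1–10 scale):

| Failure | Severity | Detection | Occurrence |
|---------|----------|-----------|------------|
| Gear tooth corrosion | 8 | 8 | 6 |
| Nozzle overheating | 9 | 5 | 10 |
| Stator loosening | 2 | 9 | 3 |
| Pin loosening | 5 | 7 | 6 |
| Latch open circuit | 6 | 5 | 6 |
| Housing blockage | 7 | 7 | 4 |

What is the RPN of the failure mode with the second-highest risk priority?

384

RPN = Severity × Occurrence × Detection:
  Gear tooth corrosion: 8 × 6 × 8 = 384
  Nozzle overheating: 9 × 10 × 5 = 450
  Stator loosening: 2 × 3 × 9 = 54
  Pin loosening: 5 × 6 × 7 = 210
  Latch open circuit: 6 × 6 × 5 = 180
  Housing blockage: 7 × 4 × 7 = 196
Sorted descending: 450, 384, 210, 196, 180, 54.
The second-highest RPN is 384 (Gear tooth corrosion).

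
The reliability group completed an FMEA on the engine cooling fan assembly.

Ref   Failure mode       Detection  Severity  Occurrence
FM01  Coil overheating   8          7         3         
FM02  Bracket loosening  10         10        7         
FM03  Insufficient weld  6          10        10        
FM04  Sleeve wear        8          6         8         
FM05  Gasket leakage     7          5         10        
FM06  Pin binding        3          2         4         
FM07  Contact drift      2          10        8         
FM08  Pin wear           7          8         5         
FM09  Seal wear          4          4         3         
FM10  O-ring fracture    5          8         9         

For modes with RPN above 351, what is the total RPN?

2044

RPN = Severity × Occurrence × Detection:
  FM01: 7 × 3 × 8 = 168
  FM02: 10 × 7 × 10 = 700
  FM03: 10 × 10 × 6 = 600
  FM04: 6 × 8 × 8 = 384
  FM05: 5 × 10 × 7 = 350
  FM06: 2 × 4 × 3 = 24
  FM07: 10 × 8 × 2 = 160
  FM08: 8 × 5 × 7 = 280
  FM09: 4 × 3 × 4 = 48
  FM10: 8 × 9 × 5 = 360
RPN > 351: FM02 (700), FM03 (600), FM04 (384), FM10 (360).
Sum: 700 + 600 + 384 + 360 = 2044.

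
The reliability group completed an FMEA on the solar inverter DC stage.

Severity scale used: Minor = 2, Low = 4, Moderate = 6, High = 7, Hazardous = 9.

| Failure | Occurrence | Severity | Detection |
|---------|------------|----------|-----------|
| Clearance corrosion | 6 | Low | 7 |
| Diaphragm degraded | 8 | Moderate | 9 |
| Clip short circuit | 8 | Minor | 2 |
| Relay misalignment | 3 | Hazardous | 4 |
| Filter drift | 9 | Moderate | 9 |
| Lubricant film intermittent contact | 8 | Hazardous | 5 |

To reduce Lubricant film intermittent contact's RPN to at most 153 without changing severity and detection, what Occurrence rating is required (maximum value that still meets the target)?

Lubricant film intermittent contact: S=9, O=8, D=5 → current RPN = 360.
Fixed product = 45. Need 45 × O ≤ 153, so O ≤ 153/45 = 3.40.
Maximum integer Occurrence rating = 3 (gives RPN 135; O=4 would give 180 > 153).

3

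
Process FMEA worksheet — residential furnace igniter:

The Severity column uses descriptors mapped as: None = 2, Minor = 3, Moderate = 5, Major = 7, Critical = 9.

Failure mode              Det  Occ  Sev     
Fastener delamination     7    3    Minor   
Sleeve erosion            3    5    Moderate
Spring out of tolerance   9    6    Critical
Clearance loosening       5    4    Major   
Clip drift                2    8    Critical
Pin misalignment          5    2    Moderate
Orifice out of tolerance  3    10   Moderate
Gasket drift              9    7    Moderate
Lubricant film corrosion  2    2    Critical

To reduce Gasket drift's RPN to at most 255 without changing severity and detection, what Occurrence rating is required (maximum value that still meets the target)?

Gasket drift: S=5, O=7, D=9 → current RPN = 315.
Fixed product = 45. Need 45 × O ≤ 255, so O ≤ 255/45 = 5.67.
Maximum integer Occurrence rating = 5 (gives RPN 225; O=6 would give 270 > 255).

5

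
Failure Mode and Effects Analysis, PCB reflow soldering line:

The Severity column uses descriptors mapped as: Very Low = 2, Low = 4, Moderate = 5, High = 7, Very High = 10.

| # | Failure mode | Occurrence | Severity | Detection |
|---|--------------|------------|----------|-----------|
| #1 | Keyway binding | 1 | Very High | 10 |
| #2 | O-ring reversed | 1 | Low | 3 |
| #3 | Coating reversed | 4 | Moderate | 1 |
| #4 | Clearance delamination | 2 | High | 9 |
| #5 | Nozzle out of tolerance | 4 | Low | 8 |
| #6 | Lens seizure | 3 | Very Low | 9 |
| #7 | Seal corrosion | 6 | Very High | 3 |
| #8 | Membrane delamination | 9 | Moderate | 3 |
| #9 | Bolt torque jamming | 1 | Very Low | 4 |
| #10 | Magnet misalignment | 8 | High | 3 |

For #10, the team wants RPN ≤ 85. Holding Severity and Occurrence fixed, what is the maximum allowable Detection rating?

#10: S=7, O=8, D=3 → current RPN = 168.
Fixed product = 56. Need 56 × D ≤ 85, so D ≤ 85/56 = 1.52.
Maximum integer Detection rating = 1 (gives RPN 56; D=2 would give 112 > 85).

1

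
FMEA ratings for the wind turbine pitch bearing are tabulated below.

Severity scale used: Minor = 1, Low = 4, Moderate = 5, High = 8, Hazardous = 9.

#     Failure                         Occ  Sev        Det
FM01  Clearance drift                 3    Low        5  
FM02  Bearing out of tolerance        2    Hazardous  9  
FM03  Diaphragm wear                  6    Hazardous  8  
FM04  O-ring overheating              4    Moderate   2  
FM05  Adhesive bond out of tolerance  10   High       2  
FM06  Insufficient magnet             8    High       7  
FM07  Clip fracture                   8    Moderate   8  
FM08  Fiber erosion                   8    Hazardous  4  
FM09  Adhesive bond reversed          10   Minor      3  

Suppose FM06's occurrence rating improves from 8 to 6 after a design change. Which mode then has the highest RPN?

RPN = Severity × Occurrence × Detection:
  FM01: 4 × 3 × 5 = 60
  FM02: 9 × 2 × 9 = 162
  FM03: 9 × 6 × 8 = 432
  FM04: 5 × 4 × 2 = 40
  FM05: 8 × 10 × 2 = 160
  FM06: 8 × 8 × 7 = 448
  FM07: 5 × 8 × 8 = 320
  FM08: 9 × 8 × 4 = 288
  FM09: 1 × 10 × 3 = 30
After action: FM06 → 8 × 6 × 7 = 336.
Revised RPNs: FM03=432, FM06=336, FM07=320, FM08=288, FM02=162, FM05=160, FM01=60, FM04=40, FM09=30.
Highest is now FM03 (432).

FM03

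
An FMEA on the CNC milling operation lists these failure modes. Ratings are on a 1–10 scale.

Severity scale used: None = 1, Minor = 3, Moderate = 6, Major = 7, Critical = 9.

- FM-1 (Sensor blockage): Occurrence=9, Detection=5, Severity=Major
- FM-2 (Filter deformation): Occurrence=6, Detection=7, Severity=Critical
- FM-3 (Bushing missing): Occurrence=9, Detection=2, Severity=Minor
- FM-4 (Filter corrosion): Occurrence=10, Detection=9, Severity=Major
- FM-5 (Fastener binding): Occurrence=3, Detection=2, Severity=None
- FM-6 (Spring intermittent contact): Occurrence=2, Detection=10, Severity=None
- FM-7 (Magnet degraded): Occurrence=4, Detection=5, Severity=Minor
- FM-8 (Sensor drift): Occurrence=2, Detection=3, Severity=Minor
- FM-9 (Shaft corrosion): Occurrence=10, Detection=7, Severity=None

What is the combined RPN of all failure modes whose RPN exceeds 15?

1545

RPN = Severity × Occurrence × Detection:
  FM-1: 7 × 9 × 5 = 315
  FM-2: 9 × 6 × 7 = 378
  FM-3: 3 × 9 × 2 = 54
  FM-4: 7 × 10 × 9 = 630
  FM-5: 1 × 3 × 2 = 6
  FM-6: 1 × 2 × 10 = 20
  FM-7: 3 × 4 × 5 = 60
  FM-8: 3 × 2 × 3 = 18
  FM-9: 1 × 10 × 7 = 70
RPN > 15: FM-1 (315), FM-2 (378), FM-3 (54), FM-4 (630), FM-6 (20), FM-7 (60), FM-8 (18), FM-9 (70).
Sum: 315 + 378 + 54 + 630 + 20 + 60 + 18 + 70 = 1545.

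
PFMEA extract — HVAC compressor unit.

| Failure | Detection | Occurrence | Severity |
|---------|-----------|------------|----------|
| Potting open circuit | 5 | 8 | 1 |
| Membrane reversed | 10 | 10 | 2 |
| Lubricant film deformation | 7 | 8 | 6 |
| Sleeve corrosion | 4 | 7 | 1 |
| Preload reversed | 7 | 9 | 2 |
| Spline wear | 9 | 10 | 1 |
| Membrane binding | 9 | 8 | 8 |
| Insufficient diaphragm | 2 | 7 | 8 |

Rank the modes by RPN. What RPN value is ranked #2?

336

RPN = Severity × Occurrence × Detection:
  Potting open circuit: 1 × 8 × 5 = 40
  Membrane reversed: 2 × 10 × 10 = 200
  Lubricant film deformation: 6 × 8 × 7 = 336
  Sleeve corrosion: 1 × 7 × 4 = 28
  Preload reversed: 2 × 9 × 7 = 126
  Spline wear: 1 × 10 × 9 = 90
  Membrane binding: 8 × 8 × 9 = 576
  Insufficient diaphragm: 8 × 7 × 2 = 112
Sorted descending: 576, 336, 200, 126, 112, 90, 40, 28.
The second-highest RPN is 336 (Lubricant film deformation).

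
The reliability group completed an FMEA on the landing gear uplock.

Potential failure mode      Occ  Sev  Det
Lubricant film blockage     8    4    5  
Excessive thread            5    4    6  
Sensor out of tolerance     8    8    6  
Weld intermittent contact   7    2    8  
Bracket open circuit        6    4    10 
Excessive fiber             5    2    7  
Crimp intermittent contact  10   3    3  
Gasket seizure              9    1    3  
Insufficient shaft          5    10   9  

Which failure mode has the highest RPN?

RPN = Severity × Occurrence × Detection:
  Lubricant film blockage: 4 × 8 × 5 = 160
  Excessive thread: 4 × 5 × 6 = 120
  Sensor out of tolerance: 8 × 8 × 6 = 384
  Weld intermittent contact: 2 × 7 × 8 = 112
  Bracket open circuit: 4 × 6 × 10 = 240
  Excessive fiber: 2 × 5 × 7 = 70
  Crimp intermittent contact: 3 × 10 × 3 = 90
  Gasket seizure: 1 × 9 × 3 = 27
  Insufficient shaft: 10 × 5 × 9 = 450
Highest RPN is 450 → Insufficient shaft.

Insufficient shaft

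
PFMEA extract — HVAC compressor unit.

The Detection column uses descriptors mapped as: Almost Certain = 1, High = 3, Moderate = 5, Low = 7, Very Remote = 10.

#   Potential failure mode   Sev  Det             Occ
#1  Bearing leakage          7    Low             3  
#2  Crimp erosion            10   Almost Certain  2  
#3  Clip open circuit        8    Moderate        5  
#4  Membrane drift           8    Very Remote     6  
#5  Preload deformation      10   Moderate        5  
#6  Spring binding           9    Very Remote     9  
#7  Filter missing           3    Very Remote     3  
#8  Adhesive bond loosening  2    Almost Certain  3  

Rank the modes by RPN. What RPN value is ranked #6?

90

RPN = Severity × Occurrence × Detection:
  #1: 7 × 3 × 7 = 147
  #2: 10 × 2 × 1 = 20
  #3: 8 × 5 × 5 = 200
  #4: 8 × 6 × 10 = 480
  #5: 10 × 5 × 5 = 250
  #6: 9 × 9 × 10 = 810
  #7: 3 × 3 × 10 = 90
  #8: 2 × 3 × 1 = 6
Sorted descending: 810, 480, 250, 200, 147, 90, 20, 6.
The sixth-highest RPN is 90 (#7).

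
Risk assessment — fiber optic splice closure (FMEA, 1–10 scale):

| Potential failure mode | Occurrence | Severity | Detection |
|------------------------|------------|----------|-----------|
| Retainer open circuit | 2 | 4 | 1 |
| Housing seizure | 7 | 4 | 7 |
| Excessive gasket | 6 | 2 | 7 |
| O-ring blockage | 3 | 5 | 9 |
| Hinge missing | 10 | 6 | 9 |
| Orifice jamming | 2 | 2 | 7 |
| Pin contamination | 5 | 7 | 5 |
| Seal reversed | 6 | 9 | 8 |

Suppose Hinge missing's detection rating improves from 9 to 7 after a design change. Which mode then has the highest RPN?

Seal reversed

RPN = Severity × Occurrence × Detection:
  Retainer open circuit: 4 × 2 × 1 = 8
  Housing seizure: 4 × 7 × 7 = 196
  Excessive gasket: 2 × 6 × 7 = 84
  O-ring blockage: 5 × 3 × 9 = 135
  Hinge missing: 6 × 10 × 9 = 540
  Orifice jamming: 2 × 2 × 7 = 28
  Pin contamination: 7 × 5 × 5 = 175
  Seal reversed: 9 × 6 × 8 = 432
After action: Hinge missing → 6 × 10 × 7 = 420.
Revised RPNs: Seal reversed=432, Hinge missing=420, Housing seizure=196, Pin contamination=175, O-ring blockage=135, Excessive gasket=84, Orifice jamming=28, Retainer open circuit=8.
Highest is now Seal reversed (432).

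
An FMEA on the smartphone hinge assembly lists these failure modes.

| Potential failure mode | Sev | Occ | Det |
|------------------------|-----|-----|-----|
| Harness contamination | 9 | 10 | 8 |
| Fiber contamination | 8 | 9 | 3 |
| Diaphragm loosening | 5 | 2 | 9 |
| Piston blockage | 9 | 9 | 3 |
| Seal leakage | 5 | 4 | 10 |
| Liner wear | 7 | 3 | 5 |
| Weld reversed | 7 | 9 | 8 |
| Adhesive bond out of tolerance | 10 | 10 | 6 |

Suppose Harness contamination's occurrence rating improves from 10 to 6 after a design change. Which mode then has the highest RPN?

Adhesive bond out of tolerance

RPN = Severity × Occurrence × Detection:
  Harness contamination: 9 × 10 × 8 = 720
  Fiber contamination: 8 × 9 × 3 = 216
  Diaphragm loosening: 5 × 2 × 9 = 90
  Piston blockage: 9 × 9 × 3 = 243
  Seal leakage: 5 × 4 × 10 = 200
  Liner wear: 7 × 3 × 5 = 105
  Weld reversed: 7 × 9 × 8 = 504
  Adhesive bond out of tolerance: 10 × 10 × 6 = 600
After action: Harness contamination → 9 × 6 × 8 = 432.
Revised RPNs: Adhesive bond out of tolerance=600, Weld reversed=504, Harness contamination=432, Piston blockage=243, Fiber contamination=216, Seal leakage=200, Liner wear=105, Diaphragm loosening=90.
Highest is now Adhesive bond out of tolerance (600).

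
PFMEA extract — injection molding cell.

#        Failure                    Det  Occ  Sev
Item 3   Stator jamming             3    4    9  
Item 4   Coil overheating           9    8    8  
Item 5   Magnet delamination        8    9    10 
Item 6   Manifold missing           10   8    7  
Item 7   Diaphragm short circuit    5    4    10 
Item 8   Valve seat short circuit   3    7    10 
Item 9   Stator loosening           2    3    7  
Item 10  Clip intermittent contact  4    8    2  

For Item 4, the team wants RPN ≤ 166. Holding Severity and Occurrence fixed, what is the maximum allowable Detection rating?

2

Item 4: S=8, O=8, D=9 → current RPN = 576.
Fixed product = 64. Need 64 × D ≤ 166, so D ≤ 166/64 = 2.59.
Maximum integer Detection rating = 2 (gives RPN 128; D=3 would give 192 > 166).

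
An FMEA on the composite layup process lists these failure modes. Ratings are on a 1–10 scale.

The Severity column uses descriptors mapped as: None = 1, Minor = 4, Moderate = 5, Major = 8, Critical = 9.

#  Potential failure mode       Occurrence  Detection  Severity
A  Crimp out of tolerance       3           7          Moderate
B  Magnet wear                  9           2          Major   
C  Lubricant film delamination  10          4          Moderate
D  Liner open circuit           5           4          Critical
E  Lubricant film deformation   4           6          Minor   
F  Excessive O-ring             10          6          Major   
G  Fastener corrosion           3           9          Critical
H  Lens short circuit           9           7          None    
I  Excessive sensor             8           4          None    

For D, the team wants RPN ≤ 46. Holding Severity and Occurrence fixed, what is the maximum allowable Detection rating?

1

D: S=9, O=5, D=4 → current RPN = 180.
Fixed product = 45. Need 45 × D ≤ 46, so D ≤ 46/45 = 1.02.
Maximum integer Detection rating = 1 (gives RPN 45; D=2 would give 90 > 46).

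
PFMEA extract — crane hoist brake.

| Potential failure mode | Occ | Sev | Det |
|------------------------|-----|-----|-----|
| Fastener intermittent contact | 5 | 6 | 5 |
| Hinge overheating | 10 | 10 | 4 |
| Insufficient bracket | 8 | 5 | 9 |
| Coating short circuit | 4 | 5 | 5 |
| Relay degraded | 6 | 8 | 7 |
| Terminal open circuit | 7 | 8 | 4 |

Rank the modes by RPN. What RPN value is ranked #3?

336

RPN = Severity × Occurrence × Detection:
  Fastener intermittent contact: 6 × 5 × 5 = 150
  Hinge overheating: 10 × 10 × 4 = 400
  Insufficient bracket: 5 × 8 × 9 = 360
  Coating short circuit: 5 × 4 × 5 = 100
  Relay degraded: 8 × 6 × 7 = 336
  Terminal open circuit: 8 × 7 × 4 = 224
Sorted descending: 400, 360, 336, 224, 150, 100.
The third-highest RPN is 336 (Relay degraded).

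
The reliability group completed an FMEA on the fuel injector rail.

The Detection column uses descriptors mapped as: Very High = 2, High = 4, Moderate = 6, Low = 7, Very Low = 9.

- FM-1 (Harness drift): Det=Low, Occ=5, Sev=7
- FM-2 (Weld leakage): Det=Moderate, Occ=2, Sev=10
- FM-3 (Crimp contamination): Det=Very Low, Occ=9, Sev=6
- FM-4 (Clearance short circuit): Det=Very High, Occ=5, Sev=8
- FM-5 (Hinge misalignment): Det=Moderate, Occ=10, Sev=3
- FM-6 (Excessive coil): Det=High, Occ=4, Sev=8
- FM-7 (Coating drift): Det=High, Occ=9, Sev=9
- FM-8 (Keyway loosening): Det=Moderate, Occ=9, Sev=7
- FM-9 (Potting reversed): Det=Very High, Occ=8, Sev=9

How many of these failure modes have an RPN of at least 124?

7

RPN = Severity × Occurrence × Detection:
  FM-1: 7 × 5 × 7 = 245
  FM-2: 10 × 2 × 6 = 120
  FM-3: 6 × 9 × 9 = 486
  FM-4: 8 × 5 × 2 = 80
  FM-5: 3 × 10 × 6 = 180
  FM-6: 8 × 4 × 4 = 128
  FM-7: 9 × 9 × 4 = 324
  FM-8: 7 × 9 × 6 = 378
  FM-9: 9 × 8 × 2 = 144
Modes with RPN ≥ 124: FM-1 (245), FM-3 (486), FM-5 (180), FM-6 (128), FM-7 (324), FM-8 (378), FM-9 (144) → 7.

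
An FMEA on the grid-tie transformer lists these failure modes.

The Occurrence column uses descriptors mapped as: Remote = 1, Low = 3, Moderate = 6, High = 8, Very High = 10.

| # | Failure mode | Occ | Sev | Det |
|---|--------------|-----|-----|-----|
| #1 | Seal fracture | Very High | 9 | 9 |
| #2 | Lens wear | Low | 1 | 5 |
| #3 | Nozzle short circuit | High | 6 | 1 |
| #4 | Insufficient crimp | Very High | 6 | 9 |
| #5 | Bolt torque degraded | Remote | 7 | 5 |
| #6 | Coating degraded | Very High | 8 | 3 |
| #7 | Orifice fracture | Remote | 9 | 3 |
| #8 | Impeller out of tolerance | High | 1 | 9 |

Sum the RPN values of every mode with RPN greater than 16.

RPN = Severity × Occurrence × Detection:
  #1: 9 × 10 × 9 = 810
  #2: 1 × 3 × 5 = 15
  #3: 6 × 8 × 1 = 48
  #4: 6 × 10 × 9 = 540
  #5: 7 × 1 × 5 = 35
  #6: 8 × 10 × 3 = 240
  #7: 9 × 1 × 3 = 27
  #8: 1 × 8 × 9 = 72
RPN > 16: #1 (810), #3 (48), #4 (540), #5 (35), #6 (240), #7 (27), #8 (72).
Sum: 810 + 48 + 540 + 35 + 240 + 27 + 72 = 1772.

1772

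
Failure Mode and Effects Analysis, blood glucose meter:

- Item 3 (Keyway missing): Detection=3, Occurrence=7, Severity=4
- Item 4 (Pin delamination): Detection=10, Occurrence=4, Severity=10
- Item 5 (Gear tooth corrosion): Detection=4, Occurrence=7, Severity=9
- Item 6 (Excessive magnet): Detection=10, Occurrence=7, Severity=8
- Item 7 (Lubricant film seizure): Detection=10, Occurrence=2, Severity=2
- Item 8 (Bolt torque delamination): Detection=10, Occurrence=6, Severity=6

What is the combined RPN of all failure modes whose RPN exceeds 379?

960

RPN = Severity × Occurrence × Detection:
  Item 3: 4 × 7 × 3 = 84
  Item 4: 10 × 4 × 10 = 400
  Item 5: 9 × 7 × 4 = 252
  Item 6: 8 × 7 × 10 = 560
  Item 7: 2 × 2 × 10 = 40
  Item 8: 6 × 6 × 10 = 360
RPN > 379: Item 4 (400), Item 6 (560).
Sum: 400 + 560 = 960.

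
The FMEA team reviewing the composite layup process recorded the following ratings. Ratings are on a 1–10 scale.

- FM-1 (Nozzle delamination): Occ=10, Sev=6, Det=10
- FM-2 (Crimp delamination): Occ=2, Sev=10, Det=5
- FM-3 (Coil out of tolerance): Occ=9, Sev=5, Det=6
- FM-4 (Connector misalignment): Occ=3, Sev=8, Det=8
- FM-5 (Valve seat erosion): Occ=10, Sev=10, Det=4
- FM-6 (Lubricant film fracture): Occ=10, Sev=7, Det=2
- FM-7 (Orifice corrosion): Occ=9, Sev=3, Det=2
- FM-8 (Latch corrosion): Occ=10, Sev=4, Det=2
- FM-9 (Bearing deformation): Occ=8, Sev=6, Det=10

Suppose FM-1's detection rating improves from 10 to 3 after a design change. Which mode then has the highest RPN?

FM-9

RPN = Severity × Occurrence × Detection:
  FM-1: 6 × 10 × 10 = 600
  FM-2: 10 × 2 × 5 = 100
  FM-3: 5 × 9 × 6 = 270
  FM-4: 8 × 3 × 8 = 192
  FM-5: 10 × 10 × 4 = 400
  FM-6: 7 × 10 × 2 = 140
  FM-7: 3 × 9 × 2 = 54
  FM-8: 4 × 10 × 2 = 80
  FM-9: 6 × 8 × 10 = 480
After action: FM-1 → 6 × 10 × 3 = 180.
Revised RPNs: FM-9=480, FM-5=400, FM-3=270, FM-4=192, FM-1=180, FM-6=140, FM-2=100, FM-8=80, FM-7=54.
Highest is now FM-9 (480).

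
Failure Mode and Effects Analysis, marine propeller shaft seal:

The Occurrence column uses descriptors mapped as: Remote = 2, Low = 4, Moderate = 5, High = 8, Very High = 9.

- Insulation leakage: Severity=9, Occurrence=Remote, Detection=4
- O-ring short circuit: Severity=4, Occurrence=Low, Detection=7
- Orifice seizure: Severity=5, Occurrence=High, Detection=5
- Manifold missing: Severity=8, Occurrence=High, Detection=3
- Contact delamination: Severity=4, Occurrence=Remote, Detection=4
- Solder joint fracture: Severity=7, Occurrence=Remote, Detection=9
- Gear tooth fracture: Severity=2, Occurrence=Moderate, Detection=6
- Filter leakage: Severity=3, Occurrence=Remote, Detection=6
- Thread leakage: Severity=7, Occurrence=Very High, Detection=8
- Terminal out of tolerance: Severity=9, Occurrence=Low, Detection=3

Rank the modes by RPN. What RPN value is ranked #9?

36

RPN = Severity × Occurrence × Detection:
  Insulation leakage: 9 × 2 × 4 = 72
  O-ring short circuit: 4 × 4 × 7 = 112
  Orifice seizure: 5 × 8 × 5 = 200
  Manifold missing: 8 × 8 × 3 = 192
  Contact delamination: 4 × 2 × 4 = 32
  Solder joint fracture: 7 × 2 × 9 = 126
  Gear tooth fracture: 2 × 5 × 6 = 60
  Filter leakage: 3 × 2 × 6 = 36
  Thread leakage: 7 × 9 × 8 = 504
  Terminal out of tolerance: 9 × 4 × 3 = 108
Sorted descending: 504, 200, 192, 126, 112, 108, 72, 60, 36, 32.
The 9th-highest RPN is 36 (Filter leakage).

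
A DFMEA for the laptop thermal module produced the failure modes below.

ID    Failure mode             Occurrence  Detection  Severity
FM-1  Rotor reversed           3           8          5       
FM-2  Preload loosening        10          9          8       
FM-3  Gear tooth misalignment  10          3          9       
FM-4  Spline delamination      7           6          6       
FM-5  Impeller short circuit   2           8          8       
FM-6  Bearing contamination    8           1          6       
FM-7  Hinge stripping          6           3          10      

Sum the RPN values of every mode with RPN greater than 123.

1550

RPN = Severity × Occurrence × Detection:
  FM-1: 5 × 3 × 8 = 120
  FM-2: 8 × 10 × 9 = 720
  FM-3: 9 × 10 × 3 = 270
  FM-4: 6 × 7 × 6 = 252
  FM-5: 8 × 2 × 8 = 128
  FM-6: 6 × 8 × 1 = 48
  FM-7: 10 × 6 × 3 = 180
RPN > 123: FM-2 (720), FM-3 (270), FM-4 (252), FM-5 (128), FM-7 (180).
Sum: 720 + 270 + 252 + 128 + 180 = 1550.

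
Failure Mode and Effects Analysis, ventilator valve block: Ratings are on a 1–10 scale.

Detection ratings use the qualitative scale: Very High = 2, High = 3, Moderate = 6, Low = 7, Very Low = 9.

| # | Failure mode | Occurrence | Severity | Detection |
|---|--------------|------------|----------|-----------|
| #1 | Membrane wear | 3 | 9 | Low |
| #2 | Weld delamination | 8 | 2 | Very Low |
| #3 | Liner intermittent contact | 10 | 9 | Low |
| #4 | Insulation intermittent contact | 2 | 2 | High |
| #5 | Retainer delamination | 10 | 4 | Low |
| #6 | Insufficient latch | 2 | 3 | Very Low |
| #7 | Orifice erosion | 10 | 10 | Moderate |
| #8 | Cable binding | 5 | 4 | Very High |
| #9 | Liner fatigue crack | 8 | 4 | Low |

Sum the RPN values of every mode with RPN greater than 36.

RPN = Severity × Occurrence × Detection:
  #1: 9 × 3 × 7 = 189
  #2: 2 × 8 × 9 = 144
  #3: 9 × 10 × 7 = 630
  #4: 2 × 2 × 3 = 12
  #5: 4 × 10 × 7 = 280
  #6: 3 × 2 × 9 = 54
  #7: 10 × 10 × 6 = 600
  #8: 4 × 5 × 2 = 40
  #9: 4 × 8 × 7 = 224
RPN > 36: #1 (189), #2 (144), #3 (630), #5 (280), #6 (54), #7 (600), #8 (40), #9 (224).
Sum: 189 + 144 + 630 + 280 + 54 + 600 + 40 + 224 = 2161.

2161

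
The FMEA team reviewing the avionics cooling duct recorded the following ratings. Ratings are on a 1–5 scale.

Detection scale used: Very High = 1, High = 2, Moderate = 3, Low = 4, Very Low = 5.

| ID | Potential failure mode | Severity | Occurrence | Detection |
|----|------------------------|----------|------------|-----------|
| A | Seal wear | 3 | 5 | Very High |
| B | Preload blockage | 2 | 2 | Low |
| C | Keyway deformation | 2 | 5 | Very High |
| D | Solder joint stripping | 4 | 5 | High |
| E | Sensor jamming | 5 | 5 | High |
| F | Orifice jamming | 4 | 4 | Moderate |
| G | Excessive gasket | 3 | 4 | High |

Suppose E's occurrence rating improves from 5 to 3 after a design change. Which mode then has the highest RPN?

F

RPN = Severity × Occurrence × Detection:
  A: 3 × 5 × 1 = 15
  B: 2 × 2 × 4 = 16
  C: 2 × 5 × 1 = 10
  D: 4 × 5 × 2 = 40
  E: 5 × 5 × 2 = 50
  F: 4 × 4 × 3 = 48
  G: 3 × 4 × 2 = 24
After action: E → 5 × 3 × 2 = 30.
Revised RPNs: F=48, D=40, E=30, G=24, B=16, A=15, C=10.
Highest is now F (48).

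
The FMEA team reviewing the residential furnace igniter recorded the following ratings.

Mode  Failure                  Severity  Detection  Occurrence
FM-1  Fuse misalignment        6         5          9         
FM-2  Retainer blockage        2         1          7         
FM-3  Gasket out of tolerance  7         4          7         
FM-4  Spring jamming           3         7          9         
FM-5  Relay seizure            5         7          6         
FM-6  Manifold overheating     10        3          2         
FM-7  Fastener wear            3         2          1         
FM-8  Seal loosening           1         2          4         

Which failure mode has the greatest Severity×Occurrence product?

Criticality = Severity × Occurrence:
  FM-1: 6 × 9 = 54
  FM-2: 2 × 7 = 14
  FM-3: 7 × 7 = 49
  FM-4: 3 × 9 = 27
  FM-5: 5 × 6 = 30
  FM-6: 10 × 2 = 20
  FM-7: 3 × 1 = 3
  FM-8: 1 × 4 = 4
Highest criticality is 54 → FM-1.

FM-1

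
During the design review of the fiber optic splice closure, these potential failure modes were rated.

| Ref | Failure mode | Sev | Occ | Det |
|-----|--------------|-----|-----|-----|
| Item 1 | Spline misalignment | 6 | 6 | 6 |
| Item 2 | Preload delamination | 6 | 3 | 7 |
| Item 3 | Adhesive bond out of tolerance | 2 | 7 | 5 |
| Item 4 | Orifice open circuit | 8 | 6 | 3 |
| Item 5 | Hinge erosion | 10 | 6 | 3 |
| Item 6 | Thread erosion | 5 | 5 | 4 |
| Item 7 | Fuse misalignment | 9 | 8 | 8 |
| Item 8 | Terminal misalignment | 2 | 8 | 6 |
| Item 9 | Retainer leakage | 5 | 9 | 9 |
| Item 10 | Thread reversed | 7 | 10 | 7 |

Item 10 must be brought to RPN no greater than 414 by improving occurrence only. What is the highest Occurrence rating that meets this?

Item 10: S=7, O=10, D=7 → current RPN = 490.
Fixed product = 49. Need 49 × O ≤ 414, so O ≤ 414/49 = 8.45.
Maximum integer Occurrence rating = 8 (gives RPN 392; O=9 would give 441 > 414).

8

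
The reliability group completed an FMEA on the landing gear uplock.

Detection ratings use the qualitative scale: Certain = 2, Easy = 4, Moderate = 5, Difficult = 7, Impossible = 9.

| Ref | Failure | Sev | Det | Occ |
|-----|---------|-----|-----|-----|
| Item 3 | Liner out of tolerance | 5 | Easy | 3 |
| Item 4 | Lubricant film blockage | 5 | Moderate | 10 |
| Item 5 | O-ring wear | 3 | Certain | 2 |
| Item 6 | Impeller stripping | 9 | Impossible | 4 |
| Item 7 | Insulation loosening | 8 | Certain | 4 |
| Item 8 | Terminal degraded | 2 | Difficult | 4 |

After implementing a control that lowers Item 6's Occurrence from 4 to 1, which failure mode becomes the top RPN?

RPN = Severity × Occurrence × Detection:
  Item 3: 5 × 3 × 4 = 60
  Item 4: 5 × 10 × 5 = 250
  Item 5: 3 × 2 × 2 = 12
  Item 6: 9 × 4 × 9 = 324
  Item 7: 8 × 4 × 2 = 64
  Item 8: 2 × 4 × 7 = 56
After action: Item 6 → 9 × 1 × 9 = 81.
Revised RPNs: Item 4=250, Item 6=81, Item 7=64, Item 3=60, Item 8=56, Item 5=12.
Highest is now Item 4 (250).

Item 4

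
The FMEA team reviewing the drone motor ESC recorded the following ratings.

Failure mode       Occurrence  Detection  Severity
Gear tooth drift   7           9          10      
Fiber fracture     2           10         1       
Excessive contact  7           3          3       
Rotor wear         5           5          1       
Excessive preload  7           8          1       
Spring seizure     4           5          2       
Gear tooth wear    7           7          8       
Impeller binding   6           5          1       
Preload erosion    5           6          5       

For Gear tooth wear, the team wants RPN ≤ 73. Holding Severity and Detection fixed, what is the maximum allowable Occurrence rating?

1

Gear tooth wear: S=8, O=7, D=7 → current RPN = 392.
Fixed product = 56. Need 56 × O ≤ 73, so O ≤ 73/56 = 1.30.
Maximum integer Occurrence rating = 1 (gives RPN 56; O=2 would give 112 > 73).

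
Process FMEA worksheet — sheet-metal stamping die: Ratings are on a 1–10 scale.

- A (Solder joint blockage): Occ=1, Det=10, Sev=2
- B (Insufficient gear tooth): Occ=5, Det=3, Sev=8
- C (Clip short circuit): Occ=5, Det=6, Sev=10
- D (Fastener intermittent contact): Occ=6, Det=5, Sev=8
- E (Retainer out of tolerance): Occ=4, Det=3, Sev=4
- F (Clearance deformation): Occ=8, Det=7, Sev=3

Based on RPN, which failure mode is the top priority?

C

RPN = Severity × Occurrence × Detection:
  A: 2 × 1 × 10 = 20
  B: 8 × 5 × 3 = 120
  C: 10 × 5 × 6 = 300
  D: 8 × 6 × 5 = 240
  E: 4 × 4 × 3 = 48
  F: 3 × 8 × 7 = 168
Highest RPN is 300 → C.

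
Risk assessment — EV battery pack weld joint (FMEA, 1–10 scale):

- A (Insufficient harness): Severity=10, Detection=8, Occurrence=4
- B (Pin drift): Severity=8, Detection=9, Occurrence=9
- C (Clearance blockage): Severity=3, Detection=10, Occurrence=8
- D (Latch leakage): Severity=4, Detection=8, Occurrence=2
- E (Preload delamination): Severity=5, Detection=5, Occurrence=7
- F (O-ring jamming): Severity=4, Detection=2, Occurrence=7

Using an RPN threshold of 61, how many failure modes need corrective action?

RPN = Severity × Occurrence × Detection:
  A: 10 × 4 × 8 = 320
  B: 8 × 9 × 9 = 648
  C: 3 × 8 × 10 = 240
  D: 4 × 2 × 8 = 64
  E: 5 × 7 × 5 = 175
  F: 4 × 7 × 2 = 56
Modes with RPN ≥ 61: A (320), B (648), C (240), D (64), E (175) → 5.

5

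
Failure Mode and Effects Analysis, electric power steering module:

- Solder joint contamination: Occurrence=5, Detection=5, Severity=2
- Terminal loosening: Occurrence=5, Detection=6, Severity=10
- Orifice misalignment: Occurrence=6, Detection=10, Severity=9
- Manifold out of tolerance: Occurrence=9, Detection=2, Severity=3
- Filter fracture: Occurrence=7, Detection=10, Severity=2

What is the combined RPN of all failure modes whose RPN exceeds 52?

RPN = Severity × Occurrence × Detection:
  Solder joint contamination: 2 × 5 × 5 = 50
  Terminal loosening: 10 × 5 × 6 = 300
  Orifice misalignment: 9 × 6 × 10 = 540
  Manifold out of tolerance: 3 × 9 × 2 = 54
  Filter fracture: 2 × 7 × 10 = 140
RPN > 52: Terminal loosening (300), Orifice misalignment (540), Manifold out of tolerance (54), Filter fracture (140).
Sum: 300 + 540 + 54 + 140 = 1034.

1034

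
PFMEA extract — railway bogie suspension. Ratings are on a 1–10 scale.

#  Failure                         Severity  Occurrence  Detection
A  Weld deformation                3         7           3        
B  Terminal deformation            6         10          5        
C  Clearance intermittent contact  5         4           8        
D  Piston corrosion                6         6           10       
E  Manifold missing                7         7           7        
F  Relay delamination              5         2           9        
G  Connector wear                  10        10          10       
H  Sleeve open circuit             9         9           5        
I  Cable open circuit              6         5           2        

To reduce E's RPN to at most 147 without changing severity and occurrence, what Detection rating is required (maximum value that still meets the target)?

E: S=7, O=7, D=7 → current RPN = 343.
Fixed product = 49. Need 49 × D ≤ 147, so D ≤ 147/49 = 3.00.
Maximum integer Detection rating = 3 (gives RPN 147; D=4 would give 196 > 147).

3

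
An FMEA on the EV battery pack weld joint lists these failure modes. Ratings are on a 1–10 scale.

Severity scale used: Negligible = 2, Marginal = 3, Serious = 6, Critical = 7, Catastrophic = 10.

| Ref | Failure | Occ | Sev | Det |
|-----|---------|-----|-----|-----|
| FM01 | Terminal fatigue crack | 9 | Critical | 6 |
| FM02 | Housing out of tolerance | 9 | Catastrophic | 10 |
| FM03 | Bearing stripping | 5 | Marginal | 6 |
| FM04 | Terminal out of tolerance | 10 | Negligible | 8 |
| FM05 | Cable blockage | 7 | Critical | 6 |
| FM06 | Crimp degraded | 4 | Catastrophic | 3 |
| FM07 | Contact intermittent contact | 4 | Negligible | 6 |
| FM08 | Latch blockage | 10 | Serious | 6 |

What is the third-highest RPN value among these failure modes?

RPN = Severity × Occurrence × Detection:
  FM01: 7 × 9 × 6 = 378
  FM02: 10 × 9 × 10 = 900
  FM03: 3 × 5 × 6 = 90
  FM04: 2 × 10 × 8 = 160
  FM05: 7 × 7 × 6 = 294
  FM06: 10 × 4 × 3 = 120
  FM07: 2 × 4 × 6 = 48
  FM08: 6 × 10 × 6 = 360
Sorted descending: 900, 378, 360, 294, 160, 120, 90, 48.
The third-highest RPN is 360 (FM08).

360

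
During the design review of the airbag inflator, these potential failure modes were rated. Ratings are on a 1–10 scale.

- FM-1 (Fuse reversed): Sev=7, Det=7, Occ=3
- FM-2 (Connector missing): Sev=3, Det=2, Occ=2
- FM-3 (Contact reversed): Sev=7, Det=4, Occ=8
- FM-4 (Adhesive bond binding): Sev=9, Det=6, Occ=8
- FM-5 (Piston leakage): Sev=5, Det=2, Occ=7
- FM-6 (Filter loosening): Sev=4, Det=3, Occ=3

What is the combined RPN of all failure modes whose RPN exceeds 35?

909

RPN = Severity × Occurrence × Detection:
  FM-1: 7 × 3 × 7 = 147
  FM-2: 3 × 2 × 2 = 12
  FM-3: 7 × 8 × 4 = 224
  FM-4: 9 × 8 × 6 = 432
  FM-5: 5 × 7 × 2 = 70
  FM-6: 4 × 3 × 3 = 36
RPN > 35: FM-1 (147), FM-3 (224), FM-4 (432), FM-5 (70), FM-6 (36).
Sum: 147 + 224 + 432 + 70 + 36 = 909.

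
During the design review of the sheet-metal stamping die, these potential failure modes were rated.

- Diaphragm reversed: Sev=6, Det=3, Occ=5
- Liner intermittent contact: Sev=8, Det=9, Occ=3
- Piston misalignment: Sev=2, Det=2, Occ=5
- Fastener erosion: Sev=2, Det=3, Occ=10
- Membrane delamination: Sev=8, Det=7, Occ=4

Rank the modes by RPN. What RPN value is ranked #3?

RPN = Severity × Occurrence × Detection:
  Diaphragm reversed: 6 × 5 × 3 = 90
  Liner intermittent contact: 8 × 3 × 9 = 216
  Piston misalignment: 2 × 5 × 2 = 20
  Fastener erosion: 2 × 10 × 3 = 60
  Membrane delamination: 8 × 4 × 7 = 224
Sorted descending: 224, 216, 90, 60, 20.
The third-highest RPN is 90 (Diaphragm reversed).

90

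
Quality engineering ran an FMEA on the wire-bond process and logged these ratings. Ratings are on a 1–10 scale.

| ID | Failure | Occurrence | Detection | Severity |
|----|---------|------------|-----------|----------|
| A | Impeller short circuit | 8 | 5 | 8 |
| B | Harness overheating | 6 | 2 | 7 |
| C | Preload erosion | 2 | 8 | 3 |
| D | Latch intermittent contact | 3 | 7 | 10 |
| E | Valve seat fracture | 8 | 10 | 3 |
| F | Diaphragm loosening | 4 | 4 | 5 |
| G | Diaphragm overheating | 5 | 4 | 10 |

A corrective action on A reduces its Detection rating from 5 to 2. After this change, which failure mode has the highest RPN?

E

RPN = Severity × Occurrence × Detection:
  A: 8 × 8 × 5 = 320
  B: 7 × 6 × 2 = 84
  C: 3 × 2 × 8 = 48
  D: 10 × 3 × 7 = 210
  E: 3 × 8 × 10 = 240
  F: 5 × 4 × 4 = 80
  G: 10 × 5 × 4 = 200
After action: A → 8 × 8 × 2 = 128.
Revised RPNs: E=240, D=210, G=200, A=128, B=84, F=80, C=48.
Highest is now E (240).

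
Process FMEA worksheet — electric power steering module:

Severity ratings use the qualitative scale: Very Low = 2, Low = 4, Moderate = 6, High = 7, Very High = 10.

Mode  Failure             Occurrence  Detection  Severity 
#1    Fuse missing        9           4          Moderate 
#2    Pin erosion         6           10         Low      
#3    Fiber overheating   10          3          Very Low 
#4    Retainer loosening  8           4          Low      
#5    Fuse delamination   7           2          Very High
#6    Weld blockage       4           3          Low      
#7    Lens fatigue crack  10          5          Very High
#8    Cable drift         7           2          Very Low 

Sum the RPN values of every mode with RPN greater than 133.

RPN = Severity × Occurrence × Detection:
  #1: 6 × 9 × 4 = 216
  #2: 4 × 6 × 10 = 240
  #3: 2 × 10 × 3 = 60
  #4: 4 × 8 × 4 = 128
  #5: 10 × 7 × 2 = 140
  #6: 4 × 4 × 3 = 48
  #7: 10 × 10 × 5 = 500
  #8: 2 × 7 × 2 = 28
RPN > 133: #1 (216), #2 (240), #5 (140), #7 (500).
Sum: 216 + 240 + 140 + 500 = 1096.

1096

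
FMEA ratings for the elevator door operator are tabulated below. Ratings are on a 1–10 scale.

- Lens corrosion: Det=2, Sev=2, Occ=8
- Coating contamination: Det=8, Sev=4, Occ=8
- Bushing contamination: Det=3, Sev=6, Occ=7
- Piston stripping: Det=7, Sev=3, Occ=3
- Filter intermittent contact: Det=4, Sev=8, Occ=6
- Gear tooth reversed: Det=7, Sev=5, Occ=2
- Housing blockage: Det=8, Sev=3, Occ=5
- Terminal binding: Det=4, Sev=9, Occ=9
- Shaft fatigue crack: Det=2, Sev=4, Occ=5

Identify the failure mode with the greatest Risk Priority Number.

Terminal binding

RPN = Severity × Occurrence × Detection:
  Lens corrosion: 2 × 8 × 2 = 32
  Coating contamination: 4 × 8 × 8 = 256
  Bushing contamination: 6 × 7 × 3 = 126
  Piston stripping: 3 × 3 × 7 = 63
  Filter intermittent contact: 8 × 6 × 4 = 192
  Gear tooth reversed: 5 × 2 × 7 = 70
  Housing blockage: 3 × 5 × 8 = 120
  Terminal binding: 9 × 9 × 4 = 324
  Shaft fatigue crack: 4 × 5 × 2 = 40
Highest RPN is 324 → Terminal binding.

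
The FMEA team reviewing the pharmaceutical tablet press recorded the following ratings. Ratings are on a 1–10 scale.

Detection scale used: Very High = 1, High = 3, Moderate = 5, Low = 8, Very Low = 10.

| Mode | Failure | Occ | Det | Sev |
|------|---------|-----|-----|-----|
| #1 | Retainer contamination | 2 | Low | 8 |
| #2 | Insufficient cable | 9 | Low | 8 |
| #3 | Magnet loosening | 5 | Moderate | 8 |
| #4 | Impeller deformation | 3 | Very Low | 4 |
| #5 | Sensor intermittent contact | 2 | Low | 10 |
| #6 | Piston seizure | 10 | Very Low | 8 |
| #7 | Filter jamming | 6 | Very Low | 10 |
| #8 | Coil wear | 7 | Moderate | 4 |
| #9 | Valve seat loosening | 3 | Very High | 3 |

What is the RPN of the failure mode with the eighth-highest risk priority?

RPN = Severity × Occurrence × Detection:
  #1: 8 × 2 × 8 = 128
  #2: 8 × 9 × 8 = 576
  #3: 8 × 5 × 5 = 200
  #4: 4 × 3 × 10 = 120
  #5: 10 × 2 × 8 = 160
  #6: 8 × 10 × 10 = 800
  #7: 10 × 6 × 10 = 600
  #8: 4 × 7 × 5 = 140
  #9: 3 × 3 × 1 = 9
Sorted descending: 800, 600, 576, 200, 160, 140, 128, 120, 9.
The eighth-highest RPN is 120 (#4).

120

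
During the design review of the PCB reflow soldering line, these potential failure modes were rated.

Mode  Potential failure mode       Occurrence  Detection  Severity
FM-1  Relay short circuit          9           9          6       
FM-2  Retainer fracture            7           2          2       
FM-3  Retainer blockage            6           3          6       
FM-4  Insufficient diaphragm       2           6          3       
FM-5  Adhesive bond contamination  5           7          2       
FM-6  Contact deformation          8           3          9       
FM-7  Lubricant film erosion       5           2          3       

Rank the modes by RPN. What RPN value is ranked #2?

RPN = Severity × Occurrence × Detection:
  FM-1: 6 × 9 × 9 = 486
  FM-2: 2 × 7 × 2 = 28
  FM-3: 6 × 6 × 3 = 108
  FM-4: 3 × 2 × 6 = 36
  FM-5: 2 × 5 × 7 = 70
  FM-6: 9 × 8 × 3 = 216
  FM-7: 3 × 5 × 2 = 30
Sorted descending: 486, 216, 108, 70, 36, 30, 28.
The second-highest RPN is 216 (FM-6).

216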